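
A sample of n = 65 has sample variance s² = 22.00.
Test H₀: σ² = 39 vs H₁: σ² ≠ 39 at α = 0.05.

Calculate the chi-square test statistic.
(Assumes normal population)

Answer: χ² = 36.1026, reject H₀

Derivation:
df = n - 1 = 64
χ² = (n-1)s²/σ₀² = 64×22.00/39 = 36.1026
Critical values: χ²_{0.975,64} = 43.776, χ²_{0.025,64} = 88.004
Rejection region: χ² < 43.776 or χ² > 88.004
Decision: reject H₀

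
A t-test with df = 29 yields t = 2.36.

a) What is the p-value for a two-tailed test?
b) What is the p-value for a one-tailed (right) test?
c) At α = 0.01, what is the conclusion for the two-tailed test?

Using t-distribution with df = 29:
a) Two-tailed: p = 2×P(T > 2.36) = 0.0252
b) One-tailed: p = P(T > 2.36) = 0.0126
c) 0.0252 ≥ 0.01, fail to reject H₀

Answer: a) 0.0252, b) 0.0126, c) fail to reject H₀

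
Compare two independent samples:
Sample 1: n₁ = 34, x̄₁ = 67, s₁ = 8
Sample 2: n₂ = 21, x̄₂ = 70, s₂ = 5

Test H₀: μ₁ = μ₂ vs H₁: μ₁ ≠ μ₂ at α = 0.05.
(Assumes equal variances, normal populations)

Pooled variance: s²_p = [33×8² + 20×5²]/(53) = 49.2830
s_p = 7.0202
SE = s_p×√(1/n₁ + 1/n₂) = 7.0202×√(1/34 + 1/21) = 1.9484
t = (x̄₁ - x̄₂)/SE = (67 - 70)/1.9484 = -1.5397
df = 53, t-critical = ±2.006
Decision: fail to reject H₀

Answer: t = -1.5397, fail to reject H₀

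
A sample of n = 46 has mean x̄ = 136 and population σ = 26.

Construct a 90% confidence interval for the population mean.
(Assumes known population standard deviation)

Answer: (129.6939, 142.3061)

Derivation:
Confidence level: 90%, α = 0.1
z_0.05 = 1.645
SE = σ/√n = 26/√46 = 3.8335
Margin of error = 1.645 × 3.8335 = 6.3061
CI: x̄ ± margin = 136 ± 6.3061
CI: (129.6939, 142.3061)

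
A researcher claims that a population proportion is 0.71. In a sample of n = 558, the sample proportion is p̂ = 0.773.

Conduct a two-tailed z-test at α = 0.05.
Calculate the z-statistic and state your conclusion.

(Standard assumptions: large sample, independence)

Answer: z = 3.2797, reject H₀

Derivation:
H₀: p = 0.71, H₁: p ≠ 0.71
Standard error: SE = √(p₀(1-p₀)/n) = √(0.71×0.29/558) = 0.019209
z-statistic: z = (p̂ - p₀)/SE = (0.773 - 0.71)/0.019209 = 3.2797
Critical value: z_0.025 = ±1.960
p-value = 0.0010
Decision: reject H₀ at α = 0.05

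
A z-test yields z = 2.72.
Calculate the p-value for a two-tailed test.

For z = 2.72:
p = 2×P(Z > |2.72|) = 2×(1 - Φ(2.72)) = 0.0065

Answer: p-value ≈ 0.0065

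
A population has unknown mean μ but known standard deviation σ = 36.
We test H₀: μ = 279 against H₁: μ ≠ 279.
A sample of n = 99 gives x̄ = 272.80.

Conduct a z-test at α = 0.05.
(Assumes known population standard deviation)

Standard error: SE = σ/√n = 36/√99 = 3.6181
z-statistic: z = (x̄ - μ₀)/SE = (272.80 - 279)/3.6181 = -1.7136
Critical value: ±1.960
p-value = 0.0866
Decision: fail to reject H₀

Answer: z = -1.7136, fail to reject H₀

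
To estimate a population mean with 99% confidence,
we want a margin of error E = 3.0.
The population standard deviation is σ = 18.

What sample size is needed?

z_0.005 = 2.576
n = (z×σ/E)² = (2.576×18/3.0)²
n = 238.8879
Round up: n = 239

Answer: n = 239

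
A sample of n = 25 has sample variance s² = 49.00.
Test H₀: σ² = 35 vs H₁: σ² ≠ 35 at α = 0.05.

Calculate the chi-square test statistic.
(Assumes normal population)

df = n - 1 = 24
χ² = (n-1)s²/σ₀² = 24×49.00/35 = 33.6000
Critical values: χ²_{0.975,24} = 12.401, χ²_{0.025,24} = 39.364
Rejection region: χ² < 12.401 or χ² > 39.364
Decision: fail to reject H₀

Answer: χ² = 33.6000, fail to reject H₀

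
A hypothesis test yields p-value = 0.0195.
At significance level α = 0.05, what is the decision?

Answer: reject H₀

Derivation:
Compare p-value to α:
0.0195 < 0.05
Decision: reject H₀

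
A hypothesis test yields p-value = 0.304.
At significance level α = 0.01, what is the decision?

Answer: fail to reject H₀

Derivation:
Compare p-value to α:
0.304 ≥ 0.01
Decision: fail to reject H₀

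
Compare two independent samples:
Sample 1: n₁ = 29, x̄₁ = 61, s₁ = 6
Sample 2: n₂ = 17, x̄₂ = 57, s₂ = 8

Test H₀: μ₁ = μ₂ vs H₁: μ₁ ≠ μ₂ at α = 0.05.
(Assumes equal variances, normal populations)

Pooled variance: s²_p = [28×6² + 16×8²]/(44) = 46.1818
s_p = 6.7957
SE = s_p×√(1/n₁ + 1/n₂) = 6.7957×√(1/29 + 1/17) = 2.0758
t = (x̄₁ - x̄₂)/SE = (61 - 57)/2.0758 = 1.9270
df = 44, t-critical = ±2.015
Decision: fail to reject H₀

Answer: t = 1.9270, fail to reject H₀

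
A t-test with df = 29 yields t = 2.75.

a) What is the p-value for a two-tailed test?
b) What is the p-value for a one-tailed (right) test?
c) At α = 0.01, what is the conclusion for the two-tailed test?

Using t-distribution with df = 29:
a) Two-tailed: p = 2×P(T > 2.75) = 0.0102
b) One-tailed: p = P(T > 2.75) = 0.0051
c) 0.0102 ≥ 0.01, fail to reject H₀

Answer: a) 0.0102, b) 0.0051, c) fail to reject H₀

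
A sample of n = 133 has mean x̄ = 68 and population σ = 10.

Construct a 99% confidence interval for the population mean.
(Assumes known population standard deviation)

Answer: (65.7664, 70.2336)

Derivation:
Confidence level: 99%, α = 0.01
z_0.005 = 2.576
SE = σ/√n = 10/√133 = 0.8671
Margin of error = 2.576 × 0.8671 = 2.2336
CI: x̄ ± margin = 68 ± 2.2336
CI: (65.7664, 70.2336)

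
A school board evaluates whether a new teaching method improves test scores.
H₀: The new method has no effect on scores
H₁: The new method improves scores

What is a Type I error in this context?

Type I error: rejecting H₀ when it is actually true (false positive).
Type II error: failing to reject H₀ when H₁ is actually true (false negative).

Answer: Concluding the new method improves scores when it actually doesn't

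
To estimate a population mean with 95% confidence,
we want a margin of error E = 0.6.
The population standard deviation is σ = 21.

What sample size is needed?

Answer: n = 4706

Derivation:
z_0.025 = 1.960
n = (z×σ/E)² = (1.960×21/0.6)²
n = 4705.9600
Round up: n = 4706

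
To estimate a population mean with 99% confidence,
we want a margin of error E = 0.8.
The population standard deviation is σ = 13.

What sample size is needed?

z_0.005 = 2.576
n = (z×σ/E)² = (2.576×13/0.8)²
n = 1752.2596
Round up: n = 1753

Answer: n = 1753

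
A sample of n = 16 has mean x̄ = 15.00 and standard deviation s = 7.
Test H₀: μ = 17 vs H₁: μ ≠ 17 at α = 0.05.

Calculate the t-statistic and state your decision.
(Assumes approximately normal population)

Answer: t = -1.1429, fail to reject H₀

Derivation:
df = n - 1 = 15
SE = s/√n = 7/√16 = 1.7500
t = (x̄ - μ₀)/SE = (15.00 - 17)/1.7500 = -1.1429
Critical value: t_{0.025,15} = ±2.131
p-value ≈ 0.2710
Decision: fail to reject H₀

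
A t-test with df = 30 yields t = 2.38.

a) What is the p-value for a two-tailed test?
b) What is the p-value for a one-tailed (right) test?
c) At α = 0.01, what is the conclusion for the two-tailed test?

Answer: a) 0.0239, b) 0.0119, c) fail to reject H₀

Derivation:
Using t-distribution with df = 30:
a) Two-tailed: p = 2×P(T > 2.38) = 0.0239
b) One-tailed: p = P(T > 2.38) = 0.0119
c) 0.0239 ≥ 0.01, fail to reject H₀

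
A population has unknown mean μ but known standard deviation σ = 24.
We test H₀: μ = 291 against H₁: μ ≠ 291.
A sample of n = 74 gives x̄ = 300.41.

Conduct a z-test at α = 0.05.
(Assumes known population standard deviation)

Answer: z = 3.3729, reject H₀

Derivation:
Standard error: SE = σ/√n = 24/√74 = 2.7899
z-statistic: z = (x̄ - μ₀)/SE = (300.41 - 291)/2.7899 = 3.3729
Critical value: ±1.960
p-value = 0.0007
Decision: reject H₀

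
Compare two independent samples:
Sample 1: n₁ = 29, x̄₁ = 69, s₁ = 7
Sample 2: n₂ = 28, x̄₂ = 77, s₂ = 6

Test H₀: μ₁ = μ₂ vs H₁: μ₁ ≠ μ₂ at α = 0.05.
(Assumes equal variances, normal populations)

Answer: t = -4.6251, reject H₀

Derivation:
Pooled variance: s²_p = [28×7² + 27×6²]/(55) = 42.6182
s_p = 6.5283
SE = s_p×√(1/n₁ + 1/n₂) = 6.5283×√(1/29 + 1/28) = 1.7297
t = (x̄₁ - x̄₂)/SE = (69 - 77)/1.7297 = -4.6251
df = 55, t-critical = ±2.004
Decision: reject H₀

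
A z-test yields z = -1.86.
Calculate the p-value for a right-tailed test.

For z = -1.86:
p = P(Z > -1.86) = 1 - Φ(-1.86) = 0.9686

Answer: p-value ≈ 0.9686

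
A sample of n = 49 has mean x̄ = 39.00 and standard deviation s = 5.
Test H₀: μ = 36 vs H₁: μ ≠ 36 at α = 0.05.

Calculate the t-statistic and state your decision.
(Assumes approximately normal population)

df = n - 1 = 48
SE = s/√n = 5/√49 = 0.7143
t = (x̄ - μ₀)/SE = (39.00 - 36)/0.7143 = 4.1999
Critical value: t_{0.025,48} = ±2.011
p-value ≈ 0.0001
Decision: reject H₀

Answer: t = 4.1999, reject H₀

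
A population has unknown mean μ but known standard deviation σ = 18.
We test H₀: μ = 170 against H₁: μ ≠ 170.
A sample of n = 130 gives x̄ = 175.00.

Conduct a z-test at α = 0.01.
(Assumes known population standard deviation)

Standard error: SE = σ/√n = 18/√130 = 1.5787
z-statistic: z = (x̄ - μ₀)/SE = (175.00 - 170)/1.5787 = 3.1672
Critical value: ±2.576
p-value = 0.0015
Decision: reject H₀

Answer: z = 3.1672, reject H₀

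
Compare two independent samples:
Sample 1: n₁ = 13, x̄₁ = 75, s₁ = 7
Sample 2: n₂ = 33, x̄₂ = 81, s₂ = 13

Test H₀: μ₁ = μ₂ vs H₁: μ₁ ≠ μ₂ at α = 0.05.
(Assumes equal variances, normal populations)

Answer: t = -1.5696, fail to reject H₀

Derivation:
Pooled variance: s²_p = [12×7² + 32×13²]/(44) = 136.2727
s_p = 11.6736
SE = s_p×√(1/n₁ + 1/n₂) = 11.6736×√(1/13 + 1/33) = 3.8226
t = (x̄₁ - x̄₂)/SE = (75 - 81)/3.8226 = -1.5696
df = 44, t-critical = ±2.015
Decision: fail to reject H₀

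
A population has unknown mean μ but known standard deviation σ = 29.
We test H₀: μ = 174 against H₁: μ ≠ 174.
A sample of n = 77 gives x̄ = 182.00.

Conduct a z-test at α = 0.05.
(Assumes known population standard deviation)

Answer: z = 2.4206, reject H₀

Derivation:
Standard error: SE = σ/√n = 29/√77 = 3.3049
z-statistic: z = (x̄ - μ₀)/SE = (182.00 - 174)/3.3049 = 2.4206
Critical value: ±1.960
p-value = 0.0155
Decision: reject H₀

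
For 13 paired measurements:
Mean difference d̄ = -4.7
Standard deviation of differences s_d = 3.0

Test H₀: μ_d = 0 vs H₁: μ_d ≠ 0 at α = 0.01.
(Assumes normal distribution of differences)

df = n - 1 = 12
SE = s_d/√n = 3.0/√13 = 0.8321
t = d̄/SE = -4.7/0.8321 = -5.6484
Critical value: t_{0.005,12} = ±3.055
p-value ≈ 0.0001
Decision: reject H₀

Answer: t = -5.6484, reject H₀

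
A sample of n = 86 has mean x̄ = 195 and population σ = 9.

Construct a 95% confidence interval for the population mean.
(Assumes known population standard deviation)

Confidence level: 95%, α = 0.05
z_0.025 = 1.960
SE = σ/√n = 9/√86 = 0.9705
Margin of error = 1.960 × 0.9705 = 1.9022
CI: x̄ ± margin = 195 ± 1.9022
CI: (193.0978, 196.9022)

Answer: (193.0978, 196.9022)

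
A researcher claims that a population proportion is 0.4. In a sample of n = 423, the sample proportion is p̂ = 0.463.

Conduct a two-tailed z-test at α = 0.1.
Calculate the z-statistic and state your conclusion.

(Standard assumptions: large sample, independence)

H₀: p = 0.4, H₁: p ≠ 0.4
Standard error: SE = √(p₀(1-p₀)/n) = √(0.4×0.6/423) = 0.023820
z-statistic: z = (p̂ - p₀)/SE = (0.463 - 0.4)/0.023820 = 2.6448
Critical value: z_0.05 = ±1.645
p-value = 0.0082
Decision: reject H₀ at α = 0.1

Answer: z = 2.6448, reject H₀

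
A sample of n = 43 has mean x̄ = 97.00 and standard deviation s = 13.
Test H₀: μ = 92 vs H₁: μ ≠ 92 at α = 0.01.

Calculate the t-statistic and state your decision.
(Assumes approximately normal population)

Answer: t = 2.5221, fail to reject H₀

Derivation:
df = n - 1 = 42
SE = s/√n = 13/√43 = 1.9825
t = (x̄ - μ₀)/SE = (97.00 - 92)/1.9825 = 2.5221
Critical value: t_{0.005,42} = ±2.698
p-value ≈ 0.0155
Decision: fail to reject H₀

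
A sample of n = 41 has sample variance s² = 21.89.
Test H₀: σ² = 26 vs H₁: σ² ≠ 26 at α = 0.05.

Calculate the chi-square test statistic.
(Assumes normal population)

df = n - 1 = 40
χ² = (n-1)s²/σ₀² = 40×21.89/26 = 33.6769
Critical values: χ²_{0.975,40} = 24.433, χ²_{0.025,40} = 59.342
Rejection region: χ² < 24.433 or χ² > 59.342
Decision: fail to reject H₀

Answer: χ² = 33.6769, fail to reject H₀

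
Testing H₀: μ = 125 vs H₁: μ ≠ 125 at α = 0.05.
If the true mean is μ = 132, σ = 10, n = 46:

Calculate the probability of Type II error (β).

SE = σ/√n = 10/√46 = 1.4744
Critical values: μ₀ ± z_0.025×SE = 125 ± 1.960×1.4744
Acceptance region: (122.1102, 127.8898)
Under H₁ (μ = 132): z_high = (127.8898 - 132)/1.4744 = -2.7877, z_low = (122.1102 - 132)/1.4744 = -6.7077
β = P(not reject | H₁) = Φ(-2.7877) - Φ(-6.7077) ≈ 0.0027

Answer: β ≈ 0.0027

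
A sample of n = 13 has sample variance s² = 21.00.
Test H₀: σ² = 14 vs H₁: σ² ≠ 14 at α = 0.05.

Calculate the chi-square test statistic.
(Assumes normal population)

Answer: χ² = 18.0000, fail to reject H₀

Derivation:
df = n - 1 = 12
χ² = (n-1)s²/σ₀² = 12×21.00/14 = 18.0000
Critical values: χ²_{0.975,12} = 4.404, χ²_{0.025,12} = 23.337
Rejection region: χ² < 4.404 or χ² > 23.337
Decision: fail to reject H₀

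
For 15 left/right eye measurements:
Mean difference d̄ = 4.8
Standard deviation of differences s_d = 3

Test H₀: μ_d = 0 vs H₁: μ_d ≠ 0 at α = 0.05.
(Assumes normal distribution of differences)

Answer: t = 6.1967, reject H₀

Derivation:
df = n - 1 = 14
SE = s_d/√n = 3/√15 = 0.7746
t = d̄/SE = 4.8/0.7746 = 6.1967
Critical value: t_{0.025,14} = ±2.145
p-value < 0.0001
Decision: reject H₀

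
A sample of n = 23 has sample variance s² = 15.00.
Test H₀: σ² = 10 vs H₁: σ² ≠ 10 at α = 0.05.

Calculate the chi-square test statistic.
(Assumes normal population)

df = n - 1 = 22
χ² = (n-1)s²/σ₀² = 22×15.00/10 = 33.0000
Critical values: χ²_{0.975,22} = 10.982, χ²_{0.025,22} = 36.781
Rejection region: χ² < 10.982 or χ² > 36.781
Decision: fail to reject H₀

Answer: χ² = 33.0000, fail to reject H₀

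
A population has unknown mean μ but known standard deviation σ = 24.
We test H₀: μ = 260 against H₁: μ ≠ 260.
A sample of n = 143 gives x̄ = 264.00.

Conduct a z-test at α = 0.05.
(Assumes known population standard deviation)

Standard error: SE = σ/√n = 24/√143 = 2.0070
z-statistic: z = (x̄ - μ₀)/SE = (264.00 - 260)/2.0070 = 1.9930
Critical value: ±1.960
p-value = 0.0463
Decision: reject H₀

Answer: z = 1.9930, reject H₀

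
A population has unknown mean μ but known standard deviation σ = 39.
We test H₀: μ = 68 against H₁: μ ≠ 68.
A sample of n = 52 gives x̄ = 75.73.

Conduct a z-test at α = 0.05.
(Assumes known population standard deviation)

Standard error: SE = σ/√n = 39/√52 = 5.4083
z-statistic: z = (x̄ - μ₀)/SE = (75.73 - 68)/5.4083 = 1.4293
Critical value: ±1.960
p-value = 0.1529
Decision: fail to reject H₀

Answer: z = 1.4293, fail to reject H₀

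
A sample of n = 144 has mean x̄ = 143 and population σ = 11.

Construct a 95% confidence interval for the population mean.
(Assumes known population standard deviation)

Confidence level: 95%, α = 0.05
z_0.025 = 1.960
SE = σ/√n = 11/√144 = 0.9167
Margin of error = 1.960 × 0.9167 = 1.7967
CI: x̄ ± margin = 143 ± 1.7967
CI: (141.2033, 144.7967)

Answer: (141.2033, 144.7967)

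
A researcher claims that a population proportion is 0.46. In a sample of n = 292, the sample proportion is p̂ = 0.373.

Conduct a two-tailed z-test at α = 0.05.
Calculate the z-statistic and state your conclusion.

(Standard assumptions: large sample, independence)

H₀: p = 0.46, H₁: p ≠ 0.46
Standard error: SE = √(p₀(1-p₀)/n) = √(0.46×0.54/292) = 0.029167
z-statistic: z = (p̂ - p₀)/SE = (0.373 - 0.46)/0.029167 = -2.9828
Critical value: z_0.025 = ±1.960
p-value = 0.0029
Decision: reject H₀ at α = 0.05

Answer: z = -2.9828, reject H₀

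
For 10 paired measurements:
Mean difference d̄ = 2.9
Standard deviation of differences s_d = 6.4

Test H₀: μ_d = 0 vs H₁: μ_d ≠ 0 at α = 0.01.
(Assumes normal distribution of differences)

Answer: t = 1.4329, fail to reject H₀

Derivation:
df = n - 1 = 9
SE = s_d/√n = 6.4/√10 = 2.0239
t = d̄/SE = 2.9/2.0239 = 1.4329
Critical value: t_{0.005,9} = ±3.250
p-value ≈ 0.1857
Decision: fail to reject H₀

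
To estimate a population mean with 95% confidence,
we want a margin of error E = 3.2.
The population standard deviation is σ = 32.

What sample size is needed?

Answer: n = 385

Derivation:
z_0.025 = 1.960
n = (z×σ/E)² = (1.960×32/3.2)²
n = 384.1600
Round up: n = 385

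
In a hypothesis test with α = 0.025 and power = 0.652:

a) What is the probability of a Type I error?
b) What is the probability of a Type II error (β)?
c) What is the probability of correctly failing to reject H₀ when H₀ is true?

Answer: a) 0.025, b) 0.348, c) 0.975

Derivation:
a) Type I error probability = α = 0.025
b) Power = P(reject H₀ | H₁ true) = 1 - β = 0.652, so Type II error probability = β = 1 - Power = 0.348
c) P(fail to reject H₀ | H₀ true) = 1 - α = 0.975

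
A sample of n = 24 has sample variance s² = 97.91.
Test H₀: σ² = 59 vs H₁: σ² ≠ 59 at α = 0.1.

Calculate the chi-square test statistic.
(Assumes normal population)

df = n - 1 = 23
χ² = (n-1)s²/σ₀² = 23×97.91/59 = 38.1683
Critical values: χ²_{0.95,23} = 13.091, χ²_{0.05,23} = 35.172
Rejection region: χ² < 13.091 or χ² > 35.172
Decision: reject H₀

Answer: χ² = 38.1683, reject H₀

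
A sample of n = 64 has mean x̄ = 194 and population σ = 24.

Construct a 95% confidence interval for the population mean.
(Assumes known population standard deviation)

Answer: (188.1200, 199.8800)

Derivation:
Confidence level: 95%, α = 0.05
z_0.025 = 1.960
SE = σ/√n = 24/√64 = 3.0000
Margin of error = 1.960 × 3.0000 = 5.8800
CI: x̄ ± margin = 194 ± 5.8800
CI: (188.1200, 199.8800)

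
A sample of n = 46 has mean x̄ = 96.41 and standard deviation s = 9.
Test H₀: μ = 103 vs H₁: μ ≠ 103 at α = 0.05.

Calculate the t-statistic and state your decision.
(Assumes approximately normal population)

Answer: t = -4.9661, reject H₀

Derivation:
df = n - 1 = 45
SE = s/√n = 9/√46 = 1.3270
t = (x̄ - μ₀)/SE = (96.41 - 103)/1.3270 = -4.9661
Critical value: t_{0.025,45} = ±2.014
p-value < 0.0001
Decision: reject H₀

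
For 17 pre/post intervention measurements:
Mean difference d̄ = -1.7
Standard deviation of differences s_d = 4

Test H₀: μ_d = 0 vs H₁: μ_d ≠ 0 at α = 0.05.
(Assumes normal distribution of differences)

df = n - 1 = 16
SE = s_d/√n = 4/√17 = 0.9701
t = d̄/SE = -1.7/0.9701 = -1.7524
Critical value: t_{0.025,16} = ±2.120
p-value ≈ 0.0988
Decision: fail to reject H₀

Answer: t = -1.7524, fail to reject H₀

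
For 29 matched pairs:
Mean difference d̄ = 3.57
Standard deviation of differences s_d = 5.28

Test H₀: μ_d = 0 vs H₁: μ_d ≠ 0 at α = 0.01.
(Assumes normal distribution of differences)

Answer: t = 3.6410, reject H₀

Derivation:
df = n - 1 = 28
SE = s_d/√n = 5.28/√29 = 0.9805
t = d̄/SE = 3.57/0.9805 = 3.6410
Critical value: t_{0.005,28} = ±2.763
p-value ≈ 0.0011
Decision: reject H₀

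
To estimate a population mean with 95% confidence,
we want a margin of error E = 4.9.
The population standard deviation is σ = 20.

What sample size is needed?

z_0.025 = 1.960
n = (z×σ/E)² = (1.960×20/4.9)²
n = 64.0000
Already a whole number: n = 64

Answer: n = 64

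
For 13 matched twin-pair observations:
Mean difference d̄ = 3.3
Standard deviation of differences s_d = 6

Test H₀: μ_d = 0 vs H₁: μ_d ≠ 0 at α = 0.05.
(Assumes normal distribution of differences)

Answer: t = 1.9831, fail to reject H₀

Derivation:
df = n - 1 = 12
SE = s_d/√n = 6/√13 = 1.6641
t = d̄/SE = 3.3/1.6641 = 1.9831
Critical value: t_{0.025,12} = ±2.179
p-value ≈ 0.0707
Decision: fail to reject H₀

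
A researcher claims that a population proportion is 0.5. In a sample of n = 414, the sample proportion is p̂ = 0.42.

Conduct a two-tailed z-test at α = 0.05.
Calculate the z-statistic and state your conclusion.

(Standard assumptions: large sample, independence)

H₀: p = 0.5, H₁: p ≠ 0.5
Standard error: SE = √(p₀(1-p₀)/n) = √(0.5×0.5/414) = 0.024574
z-statistic: z = (p̂ - p₀)/SE = (0.42 - 0.5)/0.024574 = -3.2555
Critical value: z_0.025 = ±1.960
p-value = 0.0011
Decision: reject H₀ at α = 0.05

Answer: z = -3.2555, reject H₀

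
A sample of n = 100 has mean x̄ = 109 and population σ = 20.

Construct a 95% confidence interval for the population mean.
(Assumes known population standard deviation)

Answer: (105.0800, 112.9200)

Derivation:
Confidence level: 95%, α = 0.05
z_0.025 = 1.960
SE = σ/√n = 20/√100 = 2.0000
Margin of error = 1.960 × 2.0000 = 3.9200
CI: x̄ ± margin = 109 ± 3.9200
CI: (105.0800, 112.9200)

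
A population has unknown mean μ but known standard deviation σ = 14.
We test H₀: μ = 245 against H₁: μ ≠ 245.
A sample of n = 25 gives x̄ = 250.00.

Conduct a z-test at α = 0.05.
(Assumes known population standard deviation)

Standard error: SE = σ/√n = 14/√25 = 2.8000
z-statistic: z = (x̄ - μ₀)/SE = (250.00 - 245)/2.8000 = 1.7857
Critical value: ±1.960
p-value = 0.0741
Decision: fail to reject H₀

Answer: z = 1.7857, fail to reject H₀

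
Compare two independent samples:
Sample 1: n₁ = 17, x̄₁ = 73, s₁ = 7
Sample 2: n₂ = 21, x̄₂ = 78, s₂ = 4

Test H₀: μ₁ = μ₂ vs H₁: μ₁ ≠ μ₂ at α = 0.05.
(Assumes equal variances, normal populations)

Pooled variance: s²_p = [16×7² + 20×4²]/(36) = 30.6667
s_p = 5.5378
SE = s_p×√(1/n₁ + 1/n₂) = 5.5378×√(1/17 + 1/21) = 1.8067
t = (x̄₁ - x̄₂)/SE = (73 - 78)/1.8067 = -2.7675
df = 36, t-critical = ±2.028
Decision: reject H₀

Answer: t = -2.7675, reject H₀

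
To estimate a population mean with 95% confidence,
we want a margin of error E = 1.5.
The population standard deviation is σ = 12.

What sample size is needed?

z_0.025 = 1.960
n = (z×σ/E)² = (1.960×12/1.5)²
n = 245.8624
Round up: n = 246

Answer: n = 246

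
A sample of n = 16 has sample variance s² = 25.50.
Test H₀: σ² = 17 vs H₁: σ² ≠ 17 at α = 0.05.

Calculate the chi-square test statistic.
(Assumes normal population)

Answer: χ² = 22.5000, fail to reject H₀

Derivation:
df = n - 1 = 15
χ² = (n-1)s²/σ₀² = 15×25.50/17 = 22.5000
Critical values: χ²_{0.975,15} = 6.262, χ²_{0.025,15} = 27.488
Rejection region: χ² < 6.262 or χ² > 27.488
Decision: fail to reject H₀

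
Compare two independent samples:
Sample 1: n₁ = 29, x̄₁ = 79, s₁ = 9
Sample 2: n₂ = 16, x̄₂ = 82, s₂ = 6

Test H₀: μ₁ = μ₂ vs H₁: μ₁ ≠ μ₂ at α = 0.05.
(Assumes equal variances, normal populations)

Pooled variance: s²_p = [28×9² + 15×6²]/(43) = 65.3023
s_p = 8.0810
SE = s_p×√(1/n₁ + 1/n₂) = 8.0810×√(1/29 + 1/16) = 2.5166
t = (x̄₁ - x̄₂)/SE = (79 - 82)/2.5166 = -1.1921
df = 43, t-critical = ±2.017
Decision: fail to reject H₀

Answer: t = -1.1921, fail to reject H₀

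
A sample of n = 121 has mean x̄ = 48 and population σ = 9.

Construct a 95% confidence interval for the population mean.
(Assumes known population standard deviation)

Confidence level: 95%, α = 0.05
z_0.025 = 1.960
SE = σ/√n = 9/√121 = 0.8182
Margin of error = 1.960 × 0.8182 = 1.6037
CI: x̄ ± margin = 48 ± 1.6037
CI: (46.3963, 49.6037)

Answer: (46.3963, 49.6037)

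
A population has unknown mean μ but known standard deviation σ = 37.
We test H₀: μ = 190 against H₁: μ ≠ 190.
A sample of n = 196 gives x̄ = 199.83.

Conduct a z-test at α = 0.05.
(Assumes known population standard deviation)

Answer: z = 3.7194, reject H₀

Derivation:
Standard error: SE = σ/√n = 37/√196 = 2.6429
z-statistic: z = (x̄ - μ₀)/SE = (199.83 - 190)/2.6429 = 3.7194
Critical value: ±1.960
p-value = 0.0002
Decision: reject H₀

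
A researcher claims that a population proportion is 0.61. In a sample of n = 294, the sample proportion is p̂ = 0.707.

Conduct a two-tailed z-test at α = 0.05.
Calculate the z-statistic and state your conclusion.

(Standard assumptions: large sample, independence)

H₀: p = 0.61, H₁: p ≠ 0.61
Standard error: SE = √(p₀(1-p₀)/n) = √(0.61×0.39/294) = 0.028446
z-statistic: z = (p̂ - p₀)/SE = (0.707 - 0.61)/0.028446 = 3.4100
Critical value: z_0.025 = ±1.960
p-value = 0.0006
Decision: reject H₀ at α = 0.05

Answer: z = 3.4100, reject H₀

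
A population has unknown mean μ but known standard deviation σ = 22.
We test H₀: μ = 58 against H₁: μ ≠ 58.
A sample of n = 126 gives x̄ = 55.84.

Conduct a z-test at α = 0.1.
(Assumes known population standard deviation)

Standard error: SE = σ/√n = 22/√126 = 1.9599
z-statistic: z = (x̄ - μ₀)/SE = (55.84 - 58)/1.9599 = -1.1021
Critical value: ±1.645
p-value = 0.2704
Decision: fail to reject H₀

Answer: z = -1.1021, fail to reject H₀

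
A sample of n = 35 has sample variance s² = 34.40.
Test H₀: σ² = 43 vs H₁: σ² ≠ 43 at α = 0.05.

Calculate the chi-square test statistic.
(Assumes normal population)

df = n - 1 = 34
χ² = (n-1)s²/σ₀² = 34×34.40/43 = 27.2000
Critical values: χ²_{0.975,34} = 19.806, χ²_{0.025,34} = 51.966
Rejection region: χ² < 19.806 or χ² > 51.966
Decision: fail to reject H₀

Answer: χ² = 27.2000, fail to reject H₀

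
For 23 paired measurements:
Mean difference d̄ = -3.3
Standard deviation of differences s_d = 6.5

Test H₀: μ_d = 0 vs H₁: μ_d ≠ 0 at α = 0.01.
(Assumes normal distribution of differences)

df = n - 1 = 22
SE = s_d/√n = 6.5/√23 = 1.3553
t = d̄/SE = -3.3/1.3553 = -2.4349
Critical value: t_{0.005,22} = ±2.819
p-value ≈ 0.0235
Decision: fail to reject H₀

Answer: t = -2.4349, fail to reject H₀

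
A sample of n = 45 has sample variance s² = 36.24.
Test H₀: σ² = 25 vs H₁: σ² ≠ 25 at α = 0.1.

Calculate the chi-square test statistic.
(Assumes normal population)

Answer: χ² = 63.7824, reject H₀

Derivation:
df = n - 1 = 44
χ² = (n-1)s²/σ₀² = 44×36.24/25 = 63.7824
Critical values: χ²_{0.95,44} = 29.787, χ²_{0.05,44} = 60.481
Rejection region: χ² < 29.787 or χ² > 60.481
Decision: reject H₀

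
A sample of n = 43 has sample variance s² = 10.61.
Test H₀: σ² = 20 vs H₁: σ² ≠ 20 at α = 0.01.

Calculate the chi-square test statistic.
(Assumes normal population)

Answer: χ² = 22.2810, fail to reject H₀

Derivation:
df = n - 1 = 42
χ² = (n-1)s²/σ₀² = 42×10.61/20 = 22.2810
Critical values: χ²_{0.995,42} = 22.138, χ²_{0.005,42} = 69.336
Rejection region: χ² < 22.138 or χ² > 69.336
Decision: fail to reject H₀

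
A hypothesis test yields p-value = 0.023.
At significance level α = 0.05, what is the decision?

Compare p-value to α:
0.023 < 0.05
Decision: reject H₀

Answer: reject H₀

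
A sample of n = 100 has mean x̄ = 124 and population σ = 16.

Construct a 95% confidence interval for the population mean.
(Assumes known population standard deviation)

Confidence level: 95%, α = 0.05
z_0.025 = 1.960
SE = σ/√n = 16/√100 = 1.6000
Margin of error = 1.960 × 1.6000 = 3.1360
CI: x̄ ± margin = 124 ± 3.1360
CI: (120.8640, 127.1360)

Answer: (120.8640, 127.1360)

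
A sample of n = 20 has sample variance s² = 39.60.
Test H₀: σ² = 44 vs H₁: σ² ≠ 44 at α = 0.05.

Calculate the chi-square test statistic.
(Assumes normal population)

df = n - 1 = 19
χ² = (n-1)s²/σ₀² = 19×39.60/44 = 17.1000
Critical values: χ²_{0.975,19} = 8.907, χ²_{0.025,19} = 32.852
Rejection region: χ² < 8.907 or χ² > 32.852
Decision: fail to reject H₀

Answer: χ² = 17.1000, fail to reject H₀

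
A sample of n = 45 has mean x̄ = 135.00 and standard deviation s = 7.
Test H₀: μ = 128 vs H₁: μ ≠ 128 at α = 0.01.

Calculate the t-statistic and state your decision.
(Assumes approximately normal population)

df = n - 1 = 44
SE = s/√n = 7/√45 = 1.0435
t = (x̄ - μ₀)/SE = (135.00 - 128)/1.0435 = 6.7082
Critical value: t_{0.005,44} = ±2.692
p-value < 0.0001
Decision: reject H₀

Answer: t = 6.7082, reject H₀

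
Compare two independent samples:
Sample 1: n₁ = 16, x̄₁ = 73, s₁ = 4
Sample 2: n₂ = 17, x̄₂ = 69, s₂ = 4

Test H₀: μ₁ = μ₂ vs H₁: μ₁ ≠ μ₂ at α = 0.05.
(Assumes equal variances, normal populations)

Answer: t = 2.8709, reject H₀

Derivation:
Pooled variance: s²_p = [15×4² + 16×4²]/(31) = 16.0000
s_p = 4.0000
SE = s_p×√(1/n₁ + 1/n₂) = 4.0000×√(1/16 + 1/17) = 1.3933
t = (x̄₁ - x̄₂)/SE = (73 - 69)/1.3933 = 2.8709
df = 31, t-critical = ±2.040
Decision: reject H₀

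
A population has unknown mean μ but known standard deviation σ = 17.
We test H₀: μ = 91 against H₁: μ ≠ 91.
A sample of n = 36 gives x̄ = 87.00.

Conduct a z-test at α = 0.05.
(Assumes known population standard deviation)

Standard error: SE = σ/√n = 17/√36 = 2.8333
z-statistic: z = (x̄ - μ₀)/SE = (87.00 - 91)/2.8333 = -1.4118
Critical value: ±1.960
p-value = 0.1580
Decision: fail to reject H₀

Answer: z = -1.4118, fail to reject H₀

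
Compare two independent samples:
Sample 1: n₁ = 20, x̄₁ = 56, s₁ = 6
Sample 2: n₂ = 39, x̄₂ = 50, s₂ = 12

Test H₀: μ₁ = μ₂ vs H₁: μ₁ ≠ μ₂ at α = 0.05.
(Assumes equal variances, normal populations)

Pooled variance: s²_p = [19×6² + 38×12²]/(57) = 108.0000
s_p = 10.3923
SE = s_p×√(1/n₁ + 1/n₂) = 10.3923×√(1/20 + 1/39) = 2.8582
t = (x̄₁ - x̄₂)/SE = (56 - 50)/2.8582 = 2.0992
df = 57, t-critical = ±2.002
Decision: reject H₀

Answer: t = 2.0992, reject H₀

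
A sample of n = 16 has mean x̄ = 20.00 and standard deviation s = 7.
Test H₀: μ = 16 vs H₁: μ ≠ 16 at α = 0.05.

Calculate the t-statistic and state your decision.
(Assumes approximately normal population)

Answer: t = 2.2857, reject H₀

Derivation:
df = n - 1 = 15
SE = s/√n = 7/√16 = 1.7500
t = (x̄ - μ₀)/SE = (20.00 - 16)/1.7500 = 2.2857
Critical value: t_{0.025,15} = ±2.131
p-value ≈ 0.0372
Decision: reject H₀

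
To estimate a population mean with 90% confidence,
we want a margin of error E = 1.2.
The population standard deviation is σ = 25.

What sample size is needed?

Answer: n = 1175

Derivation:
z_0.05 = 1.645
n = (z×σ/E)² = (1.645×25/1.2)²
n = 1174.4900
Round up: n = 1175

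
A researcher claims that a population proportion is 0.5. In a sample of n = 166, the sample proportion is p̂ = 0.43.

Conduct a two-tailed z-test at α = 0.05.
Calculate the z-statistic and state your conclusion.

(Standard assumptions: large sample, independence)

Answer: z = -1.8038, fail to reject H₀

Derivation:
H₀: p = 0.5, H₁: p ≠ 0.5
Standard error: SE = √(p₀(1-p₀)/n) = √(0.5×0.5/166) = 0.038808
z-statistic: z = (p̂ - p₀)/SE = (0.43 - 0.5)/0.038808 = -1.8038
Critical value: z_0.025 = ±1.960
p-value = 0.0713
Decision: fail to reject H₀ at α = 0.05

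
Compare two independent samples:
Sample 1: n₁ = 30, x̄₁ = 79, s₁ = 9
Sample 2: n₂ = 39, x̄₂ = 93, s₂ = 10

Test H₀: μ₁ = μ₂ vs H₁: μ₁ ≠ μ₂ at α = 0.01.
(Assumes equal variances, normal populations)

Pooled variance: s²_p = [29×9² + 38×10²]/(67) = 91.7761
s_p = 9.5800
SE = s_p×√(1/n₁ + 1/n₂) = 9.5800×√(1/30 + 1/39) = 2.3265
t = (x̄₁ - x̄₂)/SE = (79 - 93)/2.3265 = -6.0176
df = 67, t-critical = ±2.651
Decision: reject H₀

Answer: t = -6.0176, reject H₀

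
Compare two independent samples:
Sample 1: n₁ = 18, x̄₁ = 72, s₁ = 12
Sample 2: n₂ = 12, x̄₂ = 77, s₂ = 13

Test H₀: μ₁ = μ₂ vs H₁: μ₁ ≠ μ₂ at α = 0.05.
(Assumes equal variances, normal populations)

Answer: t = -1.0818, fail to reject H₀

Derivation:
Pooled variance: s²_p = [17×12² + 11×13²]/(28) = 153.8214
s_p = 12.4025
SE = s_p×√(1/n₁ + 1/n₂) = 12.4025×√(1/18 + 1/12) = 4.6221
t = (x̄₁ - x̄₂)/SE = (72 - 77)/4.6221 = -1.0818
df = 28, t-critical = ±2.048
Decision: fail to reject H₀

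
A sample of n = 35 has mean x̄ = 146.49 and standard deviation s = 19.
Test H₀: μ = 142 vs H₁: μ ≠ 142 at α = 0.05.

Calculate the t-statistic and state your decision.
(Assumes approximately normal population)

Answer: t = 1.3981, fail to reject H₀

Derivation:
df = n - 1 = 34
SE = s/√n = 19/√35 = 3.2116
t = (x̄ - μ₀)/SE = (146.49 - 142)/3.2116 = 1.3981
Critical value: t_{0.025,34} = ±2.032
p-value ≈ 0.1711
Decision: fail to reject H₀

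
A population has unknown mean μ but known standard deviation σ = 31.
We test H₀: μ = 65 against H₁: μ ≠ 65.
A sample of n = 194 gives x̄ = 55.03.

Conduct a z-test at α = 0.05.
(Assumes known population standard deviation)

Answer: z = -4.4795, reject H₀

Derivation:
Standard error: SE = σ/√n = 31/√194 = 2.2257
z-statistic: z = (x̄ - μ₀)/SE = (55.03 - 65)/2.2257 = -4.4795
Critical value: ±1.960
p-value < 0.0001
Decision: reject H₀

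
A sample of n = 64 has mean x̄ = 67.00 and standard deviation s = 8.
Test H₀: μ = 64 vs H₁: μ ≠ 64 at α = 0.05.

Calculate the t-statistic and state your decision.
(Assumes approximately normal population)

Answer: t = 3.0000, reject H₀

Derivation:
df = n - 1 = 63
SE = s/√n = 8/√64 = 1.0000
t = (x̄ - μ₀)/SE = (67.00 - 64)/1.0000 = 3.0000
Critical value: t_{0.025,63} = ±1.998
p-value ≈ 0.0039
Decision: reject H₀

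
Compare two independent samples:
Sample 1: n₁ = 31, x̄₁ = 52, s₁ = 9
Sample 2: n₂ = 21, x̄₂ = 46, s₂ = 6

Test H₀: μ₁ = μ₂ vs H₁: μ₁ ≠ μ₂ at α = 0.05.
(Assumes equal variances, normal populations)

Pooled variance: s²_p = [30×9² + 20×6²]/(50) = 63.0000
s_p = 7.9373
SE = s_p×√(1/n₁ + 1/n₂) = 7.9373×√(1/31 + 1/21) = 2.2433
t = (x̄₁ - x̄₂)/SE = (52 - 46)/2.2433 = 2.6746
df = 50, t-critical = ±2.009
Decision: reject H₀

Answer: t = 2.6746, reject H₀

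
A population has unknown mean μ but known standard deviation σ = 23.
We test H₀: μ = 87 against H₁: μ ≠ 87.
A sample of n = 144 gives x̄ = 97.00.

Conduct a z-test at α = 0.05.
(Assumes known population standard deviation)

Standard error: SE = σ/√n = 23/√144 = 1.9167
z-statistic: z = (x̄ - μ₀)/SE = (97.00 - 87)/1.9167 = 5.2173
Critical value: ±1.960
p-value < 0.0001
Decision: reject H₀

Answer: z = 5.2173, reject H₀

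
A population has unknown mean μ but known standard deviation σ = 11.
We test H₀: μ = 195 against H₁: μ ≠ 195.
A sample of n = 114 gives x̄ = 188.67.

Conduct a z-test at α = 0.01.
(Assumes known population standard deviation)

Standard error: SE = σ/√n = 11/√114 = 1.0302
z-statistic: z = (x̄ - μ₀)/SE = (188.67 - 195)/1.0302 = -6.1444
Critical value: ±2.576
p-value < 0.0001
Decision: reject H₀

Answer: z = -6.1444, reject H₀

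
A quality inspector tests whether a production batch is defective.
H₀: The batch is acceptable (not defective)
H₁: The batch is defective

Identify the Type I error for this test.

A Type I error (probability α) occurs when we reject a true H₀.
A Type II error (probability β) occurs when we fail to reject a false H₀.

Answer: Rejecting an acceptable batch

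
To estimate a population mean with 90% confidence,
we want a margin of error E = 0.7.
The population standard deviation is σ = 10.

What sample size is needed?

Answer: n = 553

Derivation:
z_0.05 = 1.645
n = (z×σ/E)² = (1.645×10/0.7)²
n = 552.2500
Round up: n = 553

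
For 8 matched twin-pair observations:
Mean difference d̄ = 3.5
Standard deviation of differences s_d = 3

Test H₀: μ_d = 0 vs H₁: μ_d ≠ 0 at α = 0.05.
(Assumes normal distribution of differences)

Answer: t = 3.2997, reject H₀

Derivation:
df = n - 1 = 7
SE = s_d/√n = 3/√8 = 1.0607
t = d̄/SE = 3.5/1.0607 = 3.2997
Critical value: t_{0.025,7} = ±2.365
p-value ≈ 0.0131
Decision: reject H₀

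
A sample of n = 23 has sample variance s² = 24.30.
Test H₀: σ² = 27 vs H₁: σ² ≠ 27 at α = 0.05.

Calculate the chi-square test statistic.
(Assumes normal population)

Answer: χ² = 19.8000, fail to reject H₀

Derivation:
df = n - 1 = 22
χ² = (n-1)s²/σ₀² = 22×24.30/27 = 19.8000
Critical values: χ²_{0.975,22} = 10.982, χ²_{0.025,22} = 36.781
Rejection region: χ² < 10.982 or χ² > 36.781
Decision: fail to reject H₀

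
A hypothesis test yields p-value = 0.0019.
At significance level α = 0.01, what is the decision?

Answer: reject H₀

Derivation:
Compare p-value to α:
0.0019 < 0.01
Decision: reject H₀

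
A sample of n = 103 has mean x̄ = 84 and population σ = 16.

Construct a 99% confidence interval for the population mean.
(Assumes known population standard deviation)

Confidence level: 99%, α = 0.01
z_0.005 = 2.576
SE = σ/√n = 16/√103 = 1.5765
Margin of error = 2.576 × 1.5765 = 4.0611
CI: x̄ ± margin = 84 ± 4.0611
CI: (79.9389, 88.0611)

Answer: (79.9389, 88.0611)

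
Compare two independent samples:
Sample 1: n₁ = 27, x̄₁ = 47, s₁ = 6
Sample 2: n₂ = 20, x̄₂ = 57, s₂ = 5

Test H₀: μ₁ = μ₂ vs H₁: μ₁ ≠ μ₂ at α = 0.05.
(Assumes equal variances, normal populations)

Answer: t = -6.0533, reject H₀

Derivation:
Pooled variance: s²_p = [26×6² + 19×5²]/(45) = 31.3556
s_p = 5.5996
SE = s_p×√(1/n₁ + 1/n₂) = 5.5996×√(1/27 + 1/20) = 1.6520
t = (x̄₁ - x̄₂)/SE = (47 - 57)/1.6520 = -6.0533
df = 45, t-critical = ±2.014
Decision: reject H₀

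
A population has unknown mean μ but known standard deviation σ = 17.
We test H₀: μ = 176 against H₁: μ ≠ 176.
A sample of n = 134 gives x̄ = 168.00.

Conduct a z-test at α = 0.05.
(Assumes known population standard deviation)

Standard error: SE = σ/√n = 17/√134 = 1.4686
z-statistic: z = (x̄ - μ₀)/SE = (168.00 - 176)/1.4686 = -5.4474
Critical value: ±1.960
p-value < 0.0001
Decision: reject H₀

Answer: z = -5.4474, reject H₀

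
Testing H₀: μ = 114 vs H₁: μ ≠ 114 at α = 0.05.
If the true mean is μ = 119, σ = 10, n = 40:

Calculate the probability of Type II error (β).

Answer: β ≈ 0.1146

Derivation:
SE = σ/√n = 10/√40 = 1.5811
Critical values: μ₀ ± z_0.025×SE = 114 ± 1.960×1.5811
Acceptance region: (110.9010, 117.0990)
Under H₁ (μ = 119): z_high = (117.0990 - 119)/1.5811 = -1.2023, z_low = (110.9010 - 119)/1.5811 = -5.1224
β = P(not reject | H₁) = Φ(-1.2023) - Φ(-5.1224) ≈ 0.1146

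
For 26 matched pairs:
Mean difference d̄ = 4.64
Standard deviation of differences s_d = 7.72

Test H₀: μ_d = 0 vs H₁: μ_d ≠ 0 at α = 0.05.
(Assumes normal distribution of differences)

df = n - 1 = 25
SE = s_d/√n = 7.72/√26 = 1.5140
t = d̄/SE = 4.64/1.5140 = 3.0647
Critical value: t_{0.025,25} = ±2.060
p-value ≈ 0.0052
Decision: reject H₀

Answer: t = 3.0647, reject H₀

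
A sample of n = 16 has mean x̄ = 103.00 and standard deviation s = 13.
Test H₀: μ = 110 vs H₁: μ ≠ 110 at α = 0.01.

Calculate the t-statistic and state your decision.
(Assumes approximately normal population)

df = n - 1 = 15
SE = s/√n = 13/√16 = 3.2500
t = (x̄ - μ₀)/SE = (103.00 - 110)/3.2500 = -2.1538
Critical value: t_{0.005,15} = ±2.947
p-value ≈ 0.0479
Decision: fail to reject H₀

Answer: t = -2.1538, fail to reject H₀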